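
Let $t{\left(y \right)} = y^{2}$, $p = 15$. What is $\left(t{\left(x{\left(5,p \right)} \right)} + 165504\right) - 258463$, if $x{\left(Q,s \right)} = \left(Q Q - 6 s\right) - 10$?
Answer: $-87334$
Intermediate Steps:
$x{\left(Q,s \right)} = -10 + Q^{2} - 6 s$ ($x{\left(Q,s \right)} = \left(Q^{2} - 6 s\right) - 10 = -10 + Q^{2} - 6 s$)
$\left(t{\left(x{\left(5,p \right)} \right)} + 165504\right) - 258463 = \left(\left(-10 + 5^{2} - 90\right)^{2} + 165504\right) - 258463 = \left(\left(-10 + 25 - 90\right)^{2} + 165504\right) - 258463 = \left(\left(-75\right)^{2} + 165504\right) - 258463 = \left(5625 + 165504\right) - 258463 = 171129 - 258463 = -87334$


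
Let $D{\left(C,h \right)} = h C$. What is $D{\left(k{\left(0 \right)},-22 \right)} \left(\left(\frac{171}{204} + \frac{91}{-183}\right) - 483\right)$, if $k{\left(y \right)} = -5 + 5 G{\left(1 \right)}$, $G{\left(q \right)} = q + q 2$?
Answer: $\frac{330341495}{3111} \approx 1.0619 \cdot 10^{5}$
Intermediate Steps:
$G{\left(q \right)} = 3 q$ ($G{\left(q \right)} = q + 2 q = 3 q$)
$k{\left(y \right)} = 10$ ($k{\left(y \right)} = -5 + 5 \cdot 3 \cdot 1 = -5 + 5 \cdot 3 = -5 + 15 = 10$)
$D{\left(C,h \right)} = C h$
$D{\left(k{\left(0 \right)},-22 \right)} \left(\left(\frac{171}{204} + \frac{91}{-183}\right) - 483\right) = 10 \left(-22\right) \left(\left(\frac{171}{204} + \frac{91}{-183}\right) - 483\right) = - 220 \left(\left(171 \cdot \frac{1}{204} + 91 \left(- \frac{1}{183}\right)\right) - 483\right) = - 220 \left(\left(\frac{57}{68} - \frac{91}{183}\right) - 483\right) = - 220 \left(\frac{4243}{12444} - 483\right) = \left(-220\right) \left(- \frac{6006209}{12444}\right) = \frac{330341495}{3111}$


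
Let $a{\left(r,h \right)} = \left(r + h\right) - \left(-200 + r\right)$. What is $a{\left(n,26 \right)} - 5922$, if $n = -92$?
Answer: $-5696$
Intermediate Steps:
$a{\left(r,h \right)} = 200 + h$ ($a{\left(r,h \right)} = \left(h + r\right) - \left(-200 + r\right) = 200 + h$)
$a{\left(n,26 \right)} - 5922 = \left(200 + 26\right) - 5922 = 226 - 5922 = -5696$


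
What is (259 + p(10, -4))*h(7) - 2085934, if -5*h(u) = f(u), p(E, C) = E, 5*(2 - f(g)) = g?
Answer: -52149157/25 ≈ -2.0860e+6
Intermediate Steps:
f(g) = 2 - g/5
h(u) = -2/5 + u/25 (h(u) = -(2 - u/5)/5 = -2/5 + u/25)
(259 + p(10, -4))*h(7) - 2085934 = (259 + 10)*(-2/5 + (1/25)*7) - 2085934 = 269*(-2/5 + 7/25) - 2085934 = 269*(-3/25) - 2085934 = -807/25 - 2085934 = -52149157/25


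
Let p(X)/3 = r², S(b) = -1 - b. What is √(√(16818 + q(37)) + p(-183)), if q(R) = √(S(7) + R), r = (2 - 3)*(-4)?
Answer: √(48 + √(16818 + √29)) ≈ 13.331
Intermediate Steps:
r = 4 (r = -1*(-4) = 4)
q(R) = √(-8 + R) (q(R) = √((-1 - 1*7) + R) = √((-1 - 7) + R) = √(-8 + R))
p(X) = 48 (p(X) = 3*4² = 3*16 = 48)
√(√(16818 + q(37)) + p(-183)) = √(√(16818 + √(-8 + 37)) + 48) = √(√(16818 + √29) + 48) = √(48 + √(16818 + √29))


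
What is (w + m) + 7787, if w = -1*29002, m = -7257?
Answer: -28472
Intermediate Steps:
w = -29002
(w + m) + 7787 = (-29002 - 7257) + 7787 = -36259 + 7787 = -28472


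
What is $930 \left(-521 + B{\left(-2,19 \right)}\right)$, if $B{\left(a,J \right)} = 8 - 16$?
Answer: $-491970$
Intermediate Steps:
$B{\left(a,J \right)} = -8$ ($B{\left(a,J \right)} = 8 - 16 = -8$)
$930 \left(-521 + B{\left(-2,19 \right)}\right) = 930 \left(-521 - 8\right) = 930 \left(-529\right) = -491970$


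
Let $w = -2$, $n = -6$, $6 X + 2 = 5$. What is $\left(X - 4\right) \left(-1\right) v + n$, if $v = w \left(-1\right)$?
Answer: $1$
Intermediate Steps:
$X = \frac{1}{2}$ ($X = - \frac{1}{3} + \frac{1}{6} \cdot 5 = - \frac{1}{3} + \frac{5}{6} = \frac{1}{2} \approx 0.5$)
$v = 2$ ($v = \left(-2\right) \left(-1\right) = 2$)
$\left(X - 4\right) \left(-1\right) v + n = \left(\frac{1}{2} - 4\right) \left(-1\right) 2 - 6 = \left(- \frac{7}{2}\right) \left(-1\right) 2 - 6 = \frac{7}{2} \cdot 2 - 6 = 7 - 6 = 1$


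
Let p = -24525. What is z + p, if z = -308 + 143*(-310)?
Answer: -69163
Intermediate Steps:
z = -44638 (z = -308 - 44330 = -44638)
z + p = -44638 - 24525 = -69163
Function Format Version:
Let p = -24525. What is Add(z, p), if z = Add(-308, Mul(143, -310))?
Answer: -69163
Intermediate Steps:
z = -44638 (z = Add(-308, -44330) = -44638)
Add(z, p) = Add(-44638, -24525) = -69163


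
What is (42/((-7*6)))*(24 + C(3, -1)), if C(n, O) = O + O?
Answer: -22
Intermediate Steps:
C(n, O) = 2*O
(42/((-7*6)))*(24 + C(3, -1)) = (42/((-7*6)))*(24 + 2*(-1)) = (42/(-42))*(24 - 2) = (42*(-1/42))*22 = -1*22 = -22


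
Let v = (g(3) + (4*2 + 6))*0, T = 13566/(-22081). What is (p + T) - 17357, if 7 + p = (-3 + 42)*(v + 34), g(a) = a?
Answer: -354148644/22081 ≈ -16039.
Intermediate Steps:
T = -13566/22081 (T = 13566*(-1/22081) = -13566/22081 ≈ -0.61437)
v = 0 (v = (3 + (4*2 + 6))*0 = (3 + (8 + 6))*0 = (3 + 14)*0 = 17*0 = 0)
p = 1319 (p = -7 + (-3 + 42)*(0 + 34) = -7 + 39*34 = -7 + 1326 = 1319)
(p + T) - 17357 = (1319 - 13566/22081) - 17357 = 29111273/22081 - 17357 = -354148644/22081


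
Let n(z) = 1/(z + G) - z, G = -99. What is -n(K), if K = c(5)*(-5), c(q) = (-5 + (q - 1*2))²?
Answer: -2379/119 ≈ -19.992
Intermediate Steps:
c(q) = (-7 + q)² (c(q) = (-5 + (q - 2))² = (-5 + (-2 + q))² = (-7 + q)²)
K = -20 (K = (-7 + 5)²*(-5) = (-2)²*(-5) = 4*(-5) = -20)
n(z) = 1/(-99 + z) - z (n(z) = 1/(z - 99) - z = 1/(-99 + z) - z)
-n(K) = -(1 - 1*(-20)² + 99*(-20))/(-99 - 20) = -(1 - 1*400 - 1980)/(-119) = -(-1)*(1 - 400 - 1980)/119 = -(-1)*(-2379)/119 = -1*2379/119 = -2379/119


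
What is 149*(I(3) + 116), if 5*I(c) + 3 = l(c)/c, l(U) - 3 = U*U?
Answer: 86569/5 ≈ 17314.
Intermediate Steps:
l(U) = 3 + U² (l(U) = 3 + U*U = 3 + U²)
I(c) = -⅗ + (3 + c²)/(5*c) (I(c) = -⅗ + ((3 + c²)/c)/5 = -⅗ + (3 + c²)/(5*c))
149*(I(3) + 116) = 149*((⅕)*(3 + 3² - 3*3)/3 + 116) = 149*((⅕)*(⅓)*(3 + 9 - 9) + 116) = 149*((⅕)*(⅓)*3 + 116) = 149*(⅕ + 116) = 149*(581/5) = 86569/5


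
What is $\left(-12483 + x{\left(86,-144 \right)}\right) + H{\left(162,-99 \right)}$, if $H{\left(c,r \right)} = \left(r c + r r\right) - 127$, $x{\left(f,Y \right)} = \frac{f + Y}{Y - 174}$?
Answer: $- \frac{2996644}{159} \approx -18847.0$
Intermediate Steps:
$x{\left(f,Y \right)} = \frac{Y + f}{-174 + Y}$
$H{\left(c,r \right)} = -127 + r^{2} + c r$ ($H{\left(c,r \right)} = \left(c r + r^{2}\right) - 127 = \left(r^{2} + c r\right) - 127 = -127 + r^{2} + c r$)
$\left(-12483 + x{\left(86,-144 \right)}\right) + H{\left(162,-99 \right)} = \left(-12483 + \frac{-144 + 86}{-174 - 144}\right) + \left(-127 + \left(-99\right)^{2} + 162 \left(-99\right)\right) = \left(-12483 + \frac{1}{-318} \left(-58\right)\right) - 6364 = \left(-12483 - - \frac{29}{159}\right) - 6364 = \left(-12483 + \frac{29}{159}\right) - 6364 = - \frac{1984768}{159} - 6364 = - \frac{2996644}{159}$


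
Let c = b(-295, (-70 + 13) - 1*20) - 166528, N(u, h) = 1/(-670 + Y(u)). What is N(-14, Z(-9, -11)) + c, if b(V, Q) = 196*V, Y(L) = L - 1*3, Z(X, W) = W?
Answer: -154127077/687 ≈ -2.2435e+5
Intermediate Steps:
Y(L) = -3 + L (Y(L) = L - 3 = -3 + L)
N(u, h) = 1/(-673 + u) (N(u, h) = 1/(-670 + (-3 + u)) = 1/(-673 + u))
c = -224348 (c = 196*(-295) - 166528 = -57820 - 166528 = -224348)
N(-14, Z(-9, -11)) + c = 1/(-673 - 14) - 224348 = 1/(-687) - 224348 = -1/687 - 224348 = -154127077/687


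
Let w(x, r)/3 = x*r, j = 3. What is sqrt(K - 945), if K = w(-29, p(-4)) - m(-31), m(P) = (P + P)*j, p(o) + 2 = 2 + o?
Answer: I*sqrt(411) ≈ 20.273*I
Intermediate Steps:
p(o) = o (p(o) = -2 + (2 + o) = o)
w(x, r) = 3*r*x (w(x, r) = 3*(x*r) = 3*(r*x) = 3*r*x)
m(P) = 6*P (m(P) = (P + P)*3 = (2*P)*3 = 6*P)
K = 534 (K = 3*(-4)*(-29) - 6*(-31) = 348 - 1*(-186) = 348 + 186 = 534)
sqrt(K - 945) = sqrt(534 - 945) = sqrt(-411) = I*sqrt(411)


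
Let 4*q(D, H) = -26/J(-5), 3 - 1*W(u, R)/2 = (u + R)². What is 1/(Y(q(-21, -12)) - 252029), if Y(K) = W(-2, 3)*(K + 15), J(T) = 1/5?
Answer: -1/252099 ≈ -3.9667e-6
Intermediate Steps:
W(u, R) = 6 - 2*(R + u)² (W(u, R) = 6 - 2*(u + R)² = 6 - 2*(R + u)²)
J(T) = ⅕
q(D, H) = -65/2 (q(D, H) = (-26/⅕)/4 = (-26*5)/4 = (¼)*(-130) = -65/2)
Y(K) = 60 + 4*K (Y(K) = (6 - 2*(3 - 2)²)*(K + 15) = (6 - 2*1²)*(15 + K) = (6 - 2*1)*(15 + K) = (6 - 2)*(15 + K) = 4*(15 + K) = 60 + 4*K)
1/(Y(q(-21, -12)) - 252029) = 1/((60 + 4*(-65/2)) - 252029) = 1/((60 - 130) - 252029) = 1/(-70 - 252029) = 1/(-252099) = -1/252099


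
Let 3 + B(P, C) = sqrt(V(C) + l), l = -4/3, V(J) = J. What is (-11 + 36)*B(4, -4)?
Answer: -75 + 100*I*sqrt(3)/3 ≈ -75.0 + 57.735*I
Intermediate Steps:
l = -4/3 (l = -4*1/3 = -4/3 ≈ -1.3333)
B(P, C) = -3 + sqrt(-4/3 + C) (B(P, C) = -3 + sqrt(C - 4/3) = -3 + sqrt(-4/3 + C))
(-11 + 36)*B(4, -4) = (-11 + 36)*(-3 + sqrt(-12 + 9*(-4))/3) = 25*(-3 + sqrt(-12 - 36)/3) = 25*(-3 + sqrt(-48)/3) = 25*(-3 + (4*I*sqrt(3))/3) = 25*(-3 + 4*I*sqrt(3)/3) = -75 + 100*I*sqrt(3)/3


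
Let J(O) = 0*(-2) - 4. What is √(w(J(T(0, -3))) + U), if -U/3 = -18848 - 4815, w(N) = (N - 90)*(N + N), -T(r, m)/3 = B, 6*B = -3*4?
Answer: √71741 ≈ 267.85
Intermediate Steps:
B = -2 (B = (-3*4)/6 = (⅙)*(-12) = -2)
T(r, m) = 6 (T(r, m) = -3*(-2) = 6)
J(O) = -4 (J(O) = 0 - 4 = -4)
w(N) = 2*N*(-90 + N) (w(N) = (-90 + N)*(2*N) = 2*N*(-90 + N))
U = 70989 (U = -3*(-18848 - 4815) = -3*(-23663) = 70989)
√(w(J(T(0, -3))) + U) = √(2*(-4)*(-90 - 4) + 70989) = √(2*(-4)*(-94) + 70989) = √(752 + 70989) = √71741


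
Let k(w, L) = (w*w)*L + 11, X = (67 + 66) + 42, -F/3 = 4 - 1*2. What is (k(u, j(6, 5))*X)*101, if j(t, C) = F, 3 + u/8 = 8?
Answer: -169485575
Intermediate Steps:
u = 40 (u = -24 + 8*8 = -24 + 64 = 40)
F = -6 (F = -3*(4 - 1*2) = -3*(4 - 2) = -3*2 = -6)
j(t, C) = -6
X = 175 (X = 133 + 42 = 175)
k(w, L) = 11 + L*w² (k(w, L) = w²*L + 11 = L*w² + 11 = 11 + L*w²)
(k(u, j(6, 5))*X)*101 = ((11 - 6*40²)*175)*101 = ((11 - 6*1600)*175)*101 = ((11 - 9600)*175)*101 = -9589*175*101 = -1678075*101 = -169485575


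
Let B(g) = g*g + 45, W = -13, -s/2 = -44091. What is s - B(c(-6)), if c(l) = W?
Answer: 87968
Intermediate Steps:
s = 88182 (s = -2*(-44091) = 88182)
c(l) = -13
B(g) = 45 + g² (B(g) = g² + 45 = 45 + g²)
s - B(c(-6)) = 88182 - (45 + (-13)²) = 88182 - (45 + 169) = 88182 - 1*214 = 88182 - 214 = 87968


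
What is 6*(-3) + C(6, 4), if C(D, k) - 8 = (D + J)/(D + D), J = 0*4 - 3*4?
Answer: -21/2 ≈ -10.500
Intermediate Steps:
J = -12 (J = 0 - 12 = -12)
C(D, k) = 8 + (-12 + D)/(2*D) (C(D, k) = 8 + (D - 12)/(D + D) = 8 + (-12 + D)/((2*D)) = 8 + (-12 + D)*(1/(2*D)) = 8 + (-12 + D)/(2*D))
6*(-3) + C(6, 4) = 6*(-3) + (17/2 - 6/6) = -18 + (17/2 - 6*⅙) = -18 + (17/2 - 1) = -18 + 15/2 = -21/2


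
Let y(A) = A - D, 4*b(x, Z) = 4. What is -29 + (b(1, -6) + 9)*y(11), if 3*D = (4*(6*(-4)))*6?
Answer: 2001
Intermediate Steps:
b(x, Z) = 1 (b(x, Z) = (¼)*4 = 1)
D = -192 (D = ((4*(6*(-4)))*6)/3 = ((4*(-24))*6)/3 = (-96*6)/3 = (⅓)*(-576) = -192)
y(A) = 192 + A (y(A) = A - 1*(-192) = A + 192 = 192 + A)
-29 + (b(1, -6) + 9)*y(11) = -29 + (1 + 9)*(192 + 11) = -29 + 10*203 = -29 + 2030 = 2001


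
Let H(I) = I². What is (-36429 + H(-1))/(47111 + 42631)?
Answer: -18214/44871 ≈ -0.40592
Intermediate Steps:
(-36429 + H(-1))/(47111 + 42631) = (-36429 + (-1)²)/(47111 + 42631) = (-36429 + 1)/89742 = -36428*1/89742 = -18214/44871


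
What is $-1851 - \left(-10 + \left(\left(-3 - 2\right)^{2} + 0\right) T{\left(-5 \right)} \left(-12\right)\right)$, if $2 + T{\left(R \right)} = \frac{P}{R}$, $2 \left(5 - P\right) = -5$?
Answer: $-2891$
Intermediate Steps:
$P = \frac{15}{2}$ ($P = 5 - - \frac{5}{2} = 5 + \frac{5}{2} = \frac{15}{2} \approx 7.5$)
$T{\left(R \right)} = -2 + \frac{15}{2 R}$
$-1851 - \left(-10 + \left(\left(-3 - 2\right)^{2} + 0\right) T{\left(-5 \right)} \left(-12\right)\right) = -1851 - \left(-10 + \left(\left(-3 - 2\right)^{2} + 0\right) \left(-2 + \frac{15}{2 \left(-5\right)}\right) \left(-12\right)\right) = -1851 - \left(-10 + \left(\left(-5\right)^{2} + 0\right) \left(-2 + \frac{15}{2} \left(- \frac{1}{5}\right)\right) \left(-12\right)\right) = -1851 - \left(-10 + \left(25 + 0\right) \left(-2 - \frac{3}{2}\right) \left(-12\right)\right) = -1851 - \left(-10 + 25 \left(- \frac{7}{2}\right) \left(-12\right)\right) = -1851 - \left(-10 - -1050\right) = -1851 - \left(-10 + 1050\right) = -1851 - 1040 = -2891$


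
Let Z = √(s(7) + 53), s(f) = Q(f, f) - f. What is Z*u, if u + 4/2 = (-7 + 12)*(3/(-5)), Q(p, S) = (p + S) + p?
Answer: -5*√67 ≈ -40.927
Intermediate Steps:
Q(p, S) = S + 2*p (Q(p, S) = (S + p) + p = S + 2*p)
s(f) = 2*f (s(f) = (f + 2*f) - f = 3*f - f = 2*f)
u = -5 (u = -2 + (-7 + 12)*(3/(-5)) = -2 + 5*(3*(-⅕)) = -2 + 5*(-⅗) = -2 - 3 = -5)
Z = √67 (Z = √(2*7 + 53) = √(14 + 53) = √67 ≈ 8.1853)
Z*u = √67*(-5) = -5*√67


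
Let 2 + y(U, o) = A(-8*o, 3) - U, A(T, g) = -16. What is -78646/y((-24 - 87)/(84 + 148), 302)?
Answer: 18245872/4065 ≈ 4488.5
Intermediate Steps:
y(U, o) = -18 - U (y(U, o) = -2 + (-16 - U) = -18 - U)
-78646/y((-24 - 87)/(84 + 148), 302) = -78646/(-18 - (-24 - 87)/(84 + 148)) = -78646/(-18 - (-111)/232) = -78646/(-18 - 1*(-111/232)) = -78646/(-18 + 111/232) = -78646/(-4065/232) = -78646*(-232/4065) = 18245872/4065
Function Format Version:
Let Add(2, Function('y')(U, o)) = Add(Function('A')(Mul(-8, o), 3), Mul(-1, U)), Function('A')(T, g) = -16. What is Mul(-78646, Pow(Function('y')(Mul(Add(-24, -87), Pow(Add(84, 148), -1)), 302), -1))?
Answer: Rational(18245872, 4065) ≈ 4488.5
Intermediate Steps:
Function('y')(U, o) = Add(-18, Mul(-1, U)) (Function('y')(U, o) = Add(-2, Add(-16, Mul(-1, U))) = Add(-18, Mul(-1, U)))
Mul(-78646, Pow(Function('y')(Mul(Add(-24, -87), Pow(Add(84, 148), -1)), 302), -1)) = Mul(-78646, Pow(Add(-18, Mul(-1, Mul(Add(-24, -87), Pow(Add(84, 148), -1)))), -1)) = Mul(-78646, Pow(Add(-18, Mul(-1, Mul(-111, Pow(232, -1)))), -1)) = Mul(-78646, Pow(Add(-18, Mul(-1, Mul(-111, Rational(1, 232)))), -1)) = Mul(-78646, Pow(Add(-18, Mul(-1, Rational(-111, 232))), -1)) = Mul(-78646, Pow(Add(-18, Rational(111, 232)), -1)) = Mul(-78646, Pow(Rational(-4065, 232), -1)) = Mul(-78646, Rational(-232, 4065)) = Rational(18245872, 4065)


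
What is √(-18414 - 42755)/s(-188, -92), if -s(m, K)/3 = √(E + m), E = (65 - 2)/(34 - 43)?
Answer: -√11927955/585 ≈ -5.9037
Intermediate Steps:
E = -7 (E = 63/(-9) = 63*(-⅑) = -7)
s(m, K) = -3*√(-7 + m)
√(-18414 - 42755)/s(-188, -92) = √(-18414 - 42755)/((-3*√(-7 - 188))) = √(-61169)/((-3*I*√195)) = (I*√61169)/((-3*I*√195)) = (I*√61169)*(I*√195/585) = -√11927955/585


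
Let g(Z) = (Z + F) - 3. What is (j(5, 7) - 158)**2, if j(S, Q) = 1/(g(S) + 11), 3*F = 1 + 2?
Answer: 4888521/196 ≈ 24941.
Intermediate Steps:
F = 1 (F = (1 + 2)/3 = (1/3)*3 = 1)
g(Z) = -2 + Z (g(Z) = (Z + 1) - 3 = (1 + Z) - 3 = -2 + Z)
j(S, Q) = 1/(9 + S) (j(S, Q) = 1/((-2 + S) + 11) = 1/(9 + S))
(j(5, 7) - 158)**2 = (1/(9 + 5) - 158)**2 = (1/14 - 158)**2 = (-2211/14)**2 = 4888521/196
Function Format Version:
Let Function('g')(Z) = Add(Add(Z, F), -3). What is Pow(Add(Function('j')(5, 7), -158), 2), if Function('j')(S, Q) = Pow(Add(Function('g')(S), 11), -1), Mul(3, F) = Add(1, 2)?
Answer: Rational(4888521, 196) ≈ 24941.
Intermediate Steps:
F = 1 (F = Mul(Rational(1, 3), Add(1, 2)) = Mul(Rational(1, 3), 3) = 1)
Function('g')(Z) = Add(-2, Z) (Function('g')(Z) = Add(Add(Z, 1), -3) = Add(Add(1, Z), -3) = Add(-2, Z))
Function('j')(S, Q) = Pow(Add(9, S), -1) (Function('j')(S, Q) = Pow(Add(Add(-2, S), 11), -1) = Pow(Add(9, S), -1))
Pow(Add(Function('j')(5, 7), -158), 2) = Pow(Add(Pow(Add(9, 5), -1), -158), 2) = Pow(Add(Pow(14, -1), -158), 2) = Pow(Add(Rational(1, 14), -158), 2) = Pow(Rational(-2211, 14), 2) = Rational(4888521, 196)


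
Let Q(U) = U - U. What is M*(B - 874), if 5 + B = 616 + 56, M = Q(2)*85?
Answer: 0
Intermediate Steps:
Q(U) = 0
M = 0 (M = 0*85 = 0)
B = 667 (B = -5 + (616 + 56) = -5 + 672 = 667)
M*(B - 874) = 0*(667 - 874) = 0*(-207) = 0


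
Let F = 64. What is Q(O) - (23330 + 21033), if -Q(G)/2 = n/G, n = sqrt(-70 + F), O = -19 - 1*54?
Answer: -44363 + 2*I*sqrt(6)/73 ≈ -44363.0 + 0.067109*I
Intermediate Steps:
O = -73 (O = -19 - 54 = -73)
n = I*sqrt(6) (n = sqrt(-70 + 64) = sqrt(-6) = I*sqrt(6) ≈ 2.4495*I)
Q(G) = -2*I*sqrt(6)/G
Q(O) - (23330 + 21033) = -2*I*sqrt(6)/(-73) - (23330 + 21033) = -2*I*sqrt(6)*(-1/73) - 1*44363 = 2*I*sqrt(6)/73 - 44363 = -44363 + 2*I*sqrt(6)/73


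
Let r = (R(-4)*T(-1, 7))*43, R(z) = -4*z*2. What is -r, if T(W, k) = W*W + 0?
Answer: -1376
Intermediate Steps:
T(W, k) = W**2 (T(W, k) = W**2 + 0 = W**2)
R(z) = -8*z
r = 1376 (r = (-8*(-4)*(-1)**2)*43 = (32*1)*43 = 32*43 = 1376)
-r = -1*1376 = -1376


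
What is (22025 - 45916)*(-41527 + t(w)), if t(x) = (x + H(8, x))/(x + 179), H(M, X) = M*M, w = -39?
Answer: 3968469163/4 ≈ 9.9212e+8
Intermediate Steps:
H(M, X) = M**2
t(x) = (64 + x)/(179 + x) (t(x) = (x + 8**2)/(x + 179) = (x + 64)/(179 + x) = (64 + x)/(179 + x))
(22025 - 45916)*(-41527 + t(w)) = (22025 - 45916)*(-41527 + (64 - 39)/(179 - 39)) = -23891*(-41527 + 25/140) = -23891*(-41527 + (1/140)*25) = -23891*(-41527 + 5/28) = -23891*(-1162751/28) = 3968469163/4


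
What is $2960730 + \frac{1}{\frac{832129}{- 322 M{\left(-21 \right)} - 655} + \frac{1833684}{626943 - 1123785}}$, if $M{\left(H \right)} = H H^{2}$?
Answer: $\frac{2493667195320062641}{842247500515} \approx 2.9607 \cdot 10^{6}$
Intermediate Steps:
$M{\left(H \right)} = H^{3}$
$2960730 + \frac{1}{\frac{832129}{- 322 M{\left(-21 \right)} - 655} + \frac{1833684}{626943 - 1123785}} = 2960730 + \frac{1}{\frac{832129}{- 322 \left(-21\right)^{3} - 655} + \frac{1833684}{626943 - 1123785}} = 2960730 + \frac{1}{\frac{832129}{\left(-322\right) \left(-9261\right) - 655} + \frac{1833684}{-496842}} = 2960730 + \frac{1}{\frac{832129}{2982042 - 655} + 1833684 \left(- \frac{1}{496842}\right)} = 2960730 + \frac{1}{\frac{832129}{2981387} - \frac{305614}{82807}} = 2960730 + \frac{1}{- \frac{842247500515}{246879713309}} = 2960730 - \frac{246879713309}{842247500515} = \frac{2493667195320062641}{842247500515}$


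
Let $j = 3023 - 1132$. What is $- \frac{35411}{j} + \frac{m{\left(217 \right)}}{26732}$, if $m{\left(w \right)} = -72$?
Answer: $- \frac{236685751}{12637553} \approx -18.729$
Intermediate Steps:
$j = 1891$
$- \frac{35411}{j} + \frac{m{\left(217 \right)}}{26732} = - \frac{35411}{1891} - \frac{72}{26732} = \left(-35411\right) \frac{1}{1891} - \frac{18}{6683} = - \frac{35411}{1891} - \frac{18}{6683} = - \frac{236685751}{12637553}$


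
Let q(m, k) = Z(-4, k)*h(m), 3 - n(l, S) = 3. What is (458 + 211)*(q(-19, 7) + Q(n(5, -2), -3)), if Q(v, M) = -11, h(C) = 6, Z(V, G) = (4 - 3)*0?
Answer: -7359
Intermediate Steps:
n(l, S) = 0 (n(l, S) = 3 - 1*3 = 3 - 3 = 0)
Z(V, G) = 0 (Z(V, G) = 1*0 = 0)
q(m, k) = 0 (q(m, k) = 0*6 = 0)
(458 + 211)*(q(-19, 7) + Q(n(5, -2), -3)) = (458 + 211)*(0 - 11) = 669*(-11) = -7359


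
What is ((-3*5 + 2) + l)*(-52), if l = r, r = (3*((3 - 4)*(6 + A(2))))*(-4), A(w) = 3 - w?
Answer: -3692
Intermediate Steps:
r = 84 (r = (3*((3 - 4)*(6 + (3 - 1*2))))*(-4) = (3*(-(6 + (3 - 2))))*(-4) = (3*(-(6 + 1)))*(-4) = (3*(-1*7))*(-4) = (3*(-7))*(-4) = -21*(-4) = 84)
l = 84
((-3*5 + 2) + l)*(-52) = ((-3*5 + 2) + 84)*(-52) = ((-15 + 2) + 84)*(-52) = (-13 + 84)*(-52) = 71*(-52) = -3692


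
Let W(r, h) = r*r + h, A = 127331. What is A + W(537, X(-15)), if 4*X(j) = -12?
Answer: 415697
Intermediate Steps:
X(j) = -3 (X(j) = (¼)*(-12) = -3)
W(r, h) = h + r² (W(r, h) = r² + h = h + r²)
A + W(537, X(-15)) = 127331 + (-3 + 537²) = 127331 + (-3 + 288369) = 127331 + 288366 = 415697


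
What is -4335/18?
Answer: -1445/6 ≈ -240.83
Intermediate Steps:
-4335/18 = -289*5/6 = -1445/6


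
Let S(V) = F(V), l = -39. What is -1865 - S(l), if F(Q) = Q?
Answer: -1826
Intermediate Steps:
S(V) = V
-1865 - S(l) = -1865 - 1*(-39) = -1865 + 39 = -1826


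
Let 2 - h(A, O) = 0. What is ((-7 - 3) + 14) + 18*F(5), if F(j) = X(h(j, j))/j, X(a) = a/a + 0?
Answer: 38/5 ≈ 7.6000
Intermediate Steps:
h(A, O) = 2 (h(A, O) = 2 - 1*0 = 2 + 0 = 2)
X(a) = 1 (X(a) = 1 + 0 = 1)
F(j) = 1/j
((-7 - 3) + 14) + 18*F(5) = ((-7 - 3) + 14) + 18/5 = (-10 + 14) + 18*(⅕) = 4 + 18/5 = 38/5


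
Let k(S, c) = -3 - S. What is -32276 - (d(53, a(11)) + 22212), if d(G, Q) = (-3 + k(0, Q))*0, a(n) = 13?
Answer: -54488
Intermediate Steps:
d(G, Q) = 0 (d(G, Q) = (-3 + (-3 - 1*0))*0 = (-3 + (-3 + 0))*0 = (-3 - 3)*0 = -6*0 = 0)
-32276 - (d(53, a(11)) + 22212) = -32276 - (0 + 22212) = -32276 - 1*22212 = -32276 - 22212 = -54488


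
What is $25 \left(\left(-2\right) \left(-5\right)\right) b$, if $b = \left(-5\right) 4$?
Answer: $-5000$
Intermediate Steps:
$b = -20$
$25 \left(\left(-2\right) \left(-5\right)\right) b = 25 \left(\left(-2\right) \left(-5\right)\right) \left(-20\right) = 25 \cdot 10 \left(-20\right) = 250 \left(-20\right) = -5000$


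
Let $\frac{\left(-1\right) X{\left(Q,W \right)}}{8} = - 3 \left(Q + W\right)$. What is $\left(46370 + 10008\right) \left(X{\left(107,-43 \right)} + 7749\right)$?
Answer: $523469730$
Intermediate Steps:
$X{\left(Q,W \right)} = 24 Q + 24 W$ ($X{\left(Q,W \right)} = - 8 \left(- 3 \left(Q + W\right)\right) = - 8 \left(- 3 Q - 3 W\right) = 24 Q + 24 W$)
$\left(46370 + 10008\right) \left(X{\left(107,-43 \right)} + 7749\right) = \left(46370 + 10008\right) \left(\left(24 \cdot 107 + 24 \left(-43\right)\right) + 7749\right) = 56378 \left(\left(2568 - 1032\right) + 7749\right) = 56378 \left(1536 + 7749\right) = 56378 \cdot 9285 = 523469730$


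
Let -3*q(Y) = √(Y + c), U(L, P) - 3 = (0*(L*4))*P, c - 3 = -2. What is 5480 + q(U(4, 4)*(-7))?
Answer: 5480 - 2*I*√5/3 ≈ 5480.0 - 1.4907*I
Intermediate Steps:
c = 1 (c = 3 - 2 = 1)
U(L, P) = 3 (U(L, P) = 3 + (0*(L*4))*P = 3 + (0*(4*L))*P = 3 + 0*P = 3 + 0 = 3)
q(Y) = -√(1 + Y)/3 (q(Y) = -√(Y + 1)/3 = -√(1 + Y)/3)
5480 + q(U(4, 4)*(-7)) = 5480 - √(1 + 3*(-7))/3 = 5480 - √(1 - 21)/3 = 5480 - 2*I*√5/3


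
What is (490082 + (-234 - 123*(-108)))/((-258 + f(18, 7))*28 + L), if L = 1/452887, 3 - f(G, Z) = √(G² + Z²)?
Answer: -736817378915357125036/10396274447983717833 + 2889479918208702224*√373/10396274447983717833 ≈ -65.505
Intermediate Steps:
f(G, Z) = 3 - √(G² + Z²)
L = 1/452887 ≈ 2.2081e-6
(490082 + (-234 - 123*(-108)))/((-258 + f(18, 7))*28 + L) = (490082 + (-234 - 123*(-108)))/((-258 + (3 - √(18² + 7²)))*28 + 1/452887) = (490082 + (-234 + 13284))/((-258 + (3 - √(324 + 49)))*28 + 1/452887) = (490082 + 13050)/((-258 + (3 - √373))*28 + 1/452887) = 503132/((-255 - √373)*28 + 1/452887) = 503132/((-7140 - 28*√373) + 1/452887) = 503132/(-3233613179/452887 - 28*√373)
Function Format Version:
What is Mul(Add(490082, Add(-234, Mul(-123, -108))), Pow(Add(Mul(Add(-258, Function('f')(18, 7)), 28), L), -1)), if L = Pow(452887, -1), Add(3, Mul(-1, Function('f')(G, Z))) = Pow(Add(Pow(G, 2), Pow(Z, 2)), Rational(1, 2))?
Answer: Add(Rational(-736817378915357125036, 10396274447983717833), Mul(Rational(2889479918208702224, 10396274447983717833), Pow(373, Rational(1, 2)))) ≈ -65.505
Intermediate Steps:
Function('f')(G, Z) = Add(3, Mul(-1, Pow(Add(Pow(G, 2), Pow(Z, 2)), Rational(1, 2))))
L = Rational(1, 452887) ≈ 2.2081e-6
Mul(Add(490082, Add(-234, Mul(-123, -108))), Pow(Add(Mul(Add(-258, Function('f')(18, 7)), 28), L), -1)) = Mul(Add(490082, Add(-234, Mul(-123, -108))), Pow(Add(Mul(Add(-258, Add(3, Mul(-1, Pow(Add(Pow(18, 2), Pow(7, 2)), Rational(1, 2))))), 28), Rational(1, 452887)), -1)) = Mul(Add(490082, Add(-234, 13284)), Pow(Add(Mul(Add(-258, Add(3, Mul(-1, Pow(Add(324, 49), Rational(1, 2))))), 28), Rational(1, 452887)), -1)) = Mul(Add(490082, 13050), Pow(Add(Mul(Add(-258, Add(3, Mul(-1, Pow(373, Rational(1, 2))))), 28), Rational(1, 452887)), -1)) = Mul(503132, Pow(Add(Mul(Add(-255, Mul(-1, Pow(373, Rational(1, 2)))), 28), Rational(1, 452887)), -1)) = Mul(503132, Pow(Add(Add(-7140, Mul(-28, Pow(373, Rational(1, 2)))), Rational(1, 452887)), -1)) = Mul(503132, Pow(Add(Rational(-3233613179, 452887), Mul(-28, Pow(373, Rational(1, 2)))), -1))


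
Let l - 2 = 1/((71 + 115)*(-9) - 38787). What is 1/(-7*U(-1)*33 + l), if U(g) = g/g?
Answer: -40461/9265570 ≈ -0.0043668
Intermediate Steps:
U(g) = 1
l = 80921/40461 (l = 2 + 1/((71 + 115)*(-9) - 38787) = 2 + 1/(186*(-9) - 38787) = 2 + 1/(-1674 - 38787) = 2 + 1/(-40461) = 2 - 1/40461 = 80921/40461 ≈ 2.0000)
1/(-7*U(-1)*33 + l) = 1/(-7*1*33 + 80921/40461) = 1/(-7*33 + 80921/40461) = 1/(-1*231 + 80921/40461) = 1/(-231 + 80921/40461) = 1/(-9265570/40461) = -40461/9265570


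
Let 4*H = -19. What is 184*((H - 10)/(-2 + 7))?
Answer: -2714/5 ≈ -542.80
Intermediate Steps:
H = -19/4 (H = (¼)*(-19) = -19/4 ≈ -4.7500)
184*((H - 10)/(-2 + 7)) = 184*((-19/4 - 10)/(-2 + 7)) = 184*(-59/4/5) = 184*(-59/4*⅕) = 184*(-59/20) = -2714/5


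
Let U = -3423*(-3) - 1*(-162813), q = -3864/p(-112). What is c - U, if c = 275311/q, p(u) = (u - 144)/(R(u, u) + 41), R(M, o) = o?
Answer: -5944310978/34293 ≈ -1.7334e+5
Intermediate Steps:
p(u) = (-144 + u)/(41 + u) (p(u) = (u - 144)/(u + 41) = (-144 + u)/(41 + u))
q = -34293/32 (q = -3864*(41 - 112)/(-144 - 112) = -3864/(-256/(-71)) = -3864/((-1/71*(-256))) = -3864/256/71 = -3864*71/256 = -34293/32 ≈ -1071.7)
U = 173082 (U = 10269 + 162813 = 173082)
c = -8809952/34293 (c = 275311/(-34293/32) = 275311*(-32/34293) = -8809952/34293 ≈ -256.90)
c - U = -8809952/34293 - 1*173082 = -8809952/34293 - 173082 = -5944310978/34293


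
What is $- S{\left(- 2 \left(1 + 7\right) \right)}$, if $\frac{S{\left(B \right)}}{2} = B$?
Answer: $32$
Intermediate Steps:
$S{\left(B \right)} = 2 B$
$- S{\left(- 2 \left(1 + 7\right) \right)} = - 2 \left(- 2 \left(1 + 7\right)\right) = - 2 \left(\left(-2\right) 8\right) = - 2 \left(-16\right) = \left(-1\right) \left(-32\right) = 32$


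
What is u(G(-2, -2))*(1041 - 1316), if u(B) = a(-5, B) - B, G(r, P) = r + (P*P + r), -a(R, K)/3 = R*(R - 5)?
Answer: 41250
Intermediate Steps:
a(R, K) = -3*R*(-5 + R) (a(R, K) = -3*R*(R - 5) = -3*R*(-5 + R))
G(r, P) = P² + 2*r (G(r, P) = r + (P² + r) = r + (r + P²) = P² + 2*r)
u(B) = -150 - B (u(B) = 3*(-5)*(5 - 1*(-5)) - B = 3*(-5)*(5 + 5) - B = 3*(-5)*10 - B = -150 - B)
u(G(-2, -2))*(1041 - 1316) = (-150 - ((-2)² + 2*(-2)))*(1041 - 1316) = (-150 - (4 - 4))*(-275) = (-150 - 1*0)*(-275) = (-150 + 0)*(-275) = -150*(-275) = 41250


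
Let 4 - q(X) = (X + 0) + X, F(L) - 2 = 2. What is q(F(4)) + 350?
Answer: 346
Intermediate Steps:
F(L) = 4 (F(L) = 2 + 2 = 4)
q(X) = 4 - 2*X (q(X) = 4 - ((X + 0) + X) = 4 - (X + X) = 4 - 2*X)
q(F(4)) + 350 = (4 - 2*4) + 350 = (4 - 8) + 350 = -4 + 350 = 346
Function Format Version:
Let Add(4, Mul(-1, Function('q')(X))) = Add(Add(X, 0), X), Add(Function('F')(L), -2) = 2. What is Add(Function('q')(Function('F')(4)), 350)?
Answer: 346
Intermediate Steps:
Function('F')(L) = 4 (Function('F')(L) = Add(2, 2) = 4)
Function('q')(X) = Add(4, Mul(-2, X)) (Function('q')(X) = Add(4, Mul(-1, Add(Add(X, 0), X))) = Add(4, Mul(-1, Add(X, X))) = Add(4, Mul(-1, Mul(2, X))) = Add(4, Mul(-2, X)))
Add(Function('q')(Function('F')(4)), 350) = Add(Add(4, Mul(-2, 4)), 350) = Add(Add(4, -8), 350) = Add(-4, 350) = 346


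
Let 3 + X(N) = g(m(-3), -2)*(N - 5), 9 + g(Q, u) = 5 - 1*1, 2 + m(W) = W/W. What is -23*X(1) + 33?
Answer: -358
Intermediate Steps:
m(W) = -1 (m(W) = -2 + W/W = -2 + 1 = -1)
g(Q, u) = -5 (g(Q, u) = -9 + (5 - 1*1) = -9 + (5 - 1) = -9 + 4 = -5)
X(N) = 22 - 5*N (X(N) = -3 - 5*(N - 5) = -3 - 5*(-5 + N) = -3 + (25 - 5*N) = 22 - 5*N)
-23*X(1) + 33 = -23*(22 - 5*1) + 33 = -23*(22 - 5) + 33 = -23*17 + 33 = -391 + 33 = -358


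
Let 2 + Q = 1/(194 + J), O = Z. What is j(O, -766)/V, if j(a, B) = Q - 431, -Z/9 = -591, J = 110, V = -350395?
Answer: 131631/106520080 ≈ 0.0012357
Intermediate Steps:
Z = 5319 (Z = -9*(-591) = 5319)
O = 5319
Q = -607/304 (Q = -2 + 1/(194 + 110) = -2 + 1/304 = -607/304 ≈ -1.9967)
j(a, B) = -131631/304 (j(a, B) = -607/304 - 431 = -131631/304)
j(O, -766)/V = -131631/304/(-350395) = -131631/304*(-1/350395) = 131631/106520080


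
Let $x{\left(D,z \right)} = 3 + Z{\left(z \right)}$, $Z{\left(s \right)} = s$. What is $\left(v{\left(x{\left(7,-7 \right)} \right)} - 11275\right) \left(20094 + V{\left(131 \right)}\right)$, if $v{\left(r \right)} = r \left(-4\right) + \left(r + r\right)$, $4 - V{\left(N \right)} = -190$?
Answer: $-228584896$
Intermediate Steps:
$V{\left(N \right)} = 194$ ($V{\left(N \right)} = 4 - -190 = 4 + 190 = 194$)
$x{\left(D,z \right)} = 3 + z$
$v{\left(r \right)} = - 2 r$ ($v{\left(r \right)} = - 4 r + 2 r = - 2 r$)
$\left(v{\left(x{\left(7,-7 \right)} \right)} - 11275\right) \left(20094 + V{\left(131 \right)}\right) = \left(- 2 \left(3 - 7\right) - 11275\right) \left(20094 + 194\right) = \left(\left(-2\right) \left(-4\right) - 11275\right) 20288 = \left(8 - 11275\right) 20288 = \left(-11267\right) 20288 = -228584896$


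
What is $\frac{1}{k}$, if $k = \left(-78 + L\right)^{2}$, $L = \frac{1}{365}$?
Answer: $\frac{133225}{810483961} \approx 0.00016438$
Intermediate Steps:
$L = \frac{1}{365} \approx 0.0027397$
$k = \frac{810483961}{133225}$ ($k = \left(-78 + \frac{1}{365}\right)^{2} = \left(- \frac{28469}{365}\right)^{2} = \frac{810483961}{133225} \approx 6083.6$)
$\frac{1}{k} = \frac{1}{\frac{810483961}{133225}} = \frac{133225}{810483961}$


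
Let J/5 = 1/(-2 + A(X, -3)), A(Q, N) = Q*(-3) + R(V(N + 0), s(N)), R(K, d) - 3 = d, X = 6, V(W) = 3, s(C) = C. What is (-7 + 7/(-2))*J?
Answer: 21/8 ≈ 2.6250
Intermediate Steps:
R(K, d) = 3 + d
A(Q, N) = 3 + N - 3*Q (A(Q, N) = Q*(-3) + (3 + N) = -3*Q + (3 + N) = 3 + N - 3*Q)
J = -1/4 (J = 5/(-2 + (3 - 3 - 3*6)) = 5/(-2 + (3 - 3 - 18)) = 5/(-2 - 18) = 5/(-20) = 5*(-1/20) = -1/4 ≈ -0.25000)
(-7 + 7/(-2))*J = (-7 + 7/(-2))*(-1/4) = (-7 + 7*(-1/2))*(-1/4) = (-7 - 7/2)*(-1/4) = -21/2*(-1/4) = 21/8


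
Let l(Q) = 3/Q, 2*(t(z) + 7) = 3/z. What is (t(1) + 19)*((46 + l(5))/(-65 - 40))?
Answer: -2097/350 ≈ -5.9914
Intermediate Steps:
t(z) = -7 + 3/(2*z) (t(z) = -7 + (3/z)/2 = -7 + 3/(2*z))
(t(1) + 19)*((46 + l(5))/(-65 - 40)) = ((-7 + (3/2)/1) + 19)*((46 + 3/5)/(-65 - 40)) = ((-7 + (3/2)*1) + 19)*((46 + 3*(⅕))/(-105)) = ((-7 + 3/2) + 19)*((46 + ⅗)*(-1/105)) = (-11/2 + 19)*((233/5)*(-1/105)) = (27/2)*(-233/525) = -2097/350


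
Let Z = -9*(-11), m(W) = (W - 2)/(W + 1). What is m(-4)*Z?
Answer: 198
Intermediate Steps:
m(W) = (-2 + W)/(1 + W)
Z = 99
m(-4)*Z = ((-2 - 4)/(1 - 4))*99 = (-6/(-3))*99 = -1/3*(-6)*99 = 2*99 = 198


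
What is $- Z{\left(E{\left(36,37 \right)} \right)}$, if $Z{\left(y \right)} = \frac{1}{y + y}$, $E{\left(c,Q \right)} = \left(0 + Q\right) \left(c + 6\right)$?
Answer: $- \frac{1}{3108} \approx -0.00032175$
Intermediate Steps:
$E{\left(c,Q \right)} = Q \left(6 + c\right)$
$Z{\left(y \right)} = \frac{1}{2 y}$
$- Z{\left(E{\left(36,37 \right)} \right)} = - \frac{1}{2 \cdot 37 \left(6 + 36\right)} = - \frac{1}{2 \cdot 37 \cdot 42} = - \frac{1}{2 \cdot 1554} = \left(-1\right) \frac{1}{3108} = - \frac{1}{3108}$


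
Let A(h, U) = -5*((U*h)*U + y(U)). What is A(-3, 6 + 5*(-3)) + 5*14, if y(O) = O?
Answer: 1330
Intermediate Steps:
A(h, U) = -5*U - 5*h*U² (A(h, U) = -5*((U*h)*U + U) = -5*(h*U² + U) = -5*(U + h*U²) = -5*U - 5*h*U²)
A(-3, 6 + 5*(-3)) + 5*14 = 5*(6 + 5*(-3))*(-1 - 1*(6 + 5*(-3))*(-3)) + 5*14 = 5*(6 - 15)*(-1 - 1*(6 - 15)*(-3)) + 70 = 5*(-9)*(-1 - 1*(-9)*(-3)) + 70 = 5*(-9)*(-1 - 27) + 70 = 5*(-9)*(-28) + 70 = 1260 + 70 = 1330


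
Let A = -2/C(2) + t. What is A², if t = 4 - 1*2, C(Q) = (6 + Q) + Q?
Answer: 81/25 ≈ 3.2400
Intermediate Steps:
C(Q) = 6 + 2*Q
t = 2 (t = 4 - 2 = 2)
A = 9/5 (A = -2/(6 + 2*2) + 2 = -2/(6 + 4) + 2 = -2/10 + 2 = -1*⅕ + 2 = -⅕ + 2 = 9/5 ≈ 1.8000)
A² = (9/5)² = 81/25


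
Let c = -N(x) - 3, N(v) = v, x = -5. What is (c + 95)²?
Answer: 9409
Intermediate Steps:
c = 2 (c = -1*(-5) - 3 = 5 - 3 = 2)
(c + 95)² = (2 + 95)² = 97² = 9409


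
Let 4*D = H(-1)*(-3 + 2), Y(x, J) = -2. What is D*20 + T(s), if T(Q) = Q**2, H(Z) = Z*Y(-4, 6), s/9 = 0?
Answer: -10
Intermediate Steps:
s = 0 (s = 9*0 = 0)
H(Z) = -2*Z (H(Z) = Z*(-2) = -2*Z)
D = -1/2 (D = ((-2*(-1))*(-3 + 2))/4 = (2*(-1))/4 = (1/4)*(-2) = -1/2 ≈ -0.50000)
D*20 + T(s) = -1/2*20 + 0**2 = -10 + 0 = -10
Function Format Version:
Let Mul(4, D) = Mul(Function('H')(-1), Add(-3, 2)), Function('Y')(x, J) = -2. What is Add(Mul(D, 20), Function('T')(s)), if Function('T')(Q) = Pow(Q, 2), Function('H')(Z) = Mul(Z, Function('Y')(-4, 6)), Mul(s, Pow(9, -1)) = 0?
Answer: -10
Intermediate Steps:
s = 0 (s = Mul(9, 0) = 0)
Function('H')(Z) = Mul(-2, Z) (Function('H')(Z) = Mul(Z, -2) = Mul(-2, Z))
D = Rational(-1, 2) (D = Mul(Rational(1, 4), Mul(Mul(-2, -1), Add(-3, 2))) = Mul(Rational(1, 4), Mul(2, -1)) = Mul(Rational(1, 4), -2) = Rational(-1, 2) ≈ -0.50000)
Add(Mul(D, 20), Function('T')(s)) = Add(Mul(Rational(-1, 2), 20), Pow(0, 2)) = Add(-10, 0) = -10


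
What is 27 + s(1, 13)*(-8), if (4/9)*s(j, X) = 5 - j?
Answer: -45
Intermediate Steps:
s(j, X) = 45/4 - 9*j/4 (s(j, X) = 9*(5 - j)/4 = 45/4 - 9*j/4)
27 + s(1, 13)*(-8) = 27 + (45/4 - 9/4*1)*(-8) = 27 + (45/4 - 9/4)*(-8) = 27 + 9*(-8) = 27 - 72 = -45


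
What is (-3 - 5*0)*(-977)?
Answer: 2931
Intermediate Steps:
(-3 - 5*0)*(-977) = (-3 + 0)*(-977) = -3*(-977) = 2931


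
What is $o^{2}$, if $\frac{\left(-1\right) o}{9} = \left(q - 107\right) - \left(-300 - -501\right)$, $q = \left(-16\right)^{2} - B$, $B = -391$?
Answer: $9308601$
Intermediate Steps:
$q = 647$ ($q = \left(-16\right)^{2} - -391 = 256 + 391 = 647$)
$o = -3051$ ($o = - 9 \left(\left(647 - 107\right) - \left(-300 - -501\right)\right) = - 9 \left(\left(647 - 107\right) - \left(-300 + 501\right)\right) = - 9 \left(540 - 201\right) = \left(-9\right) 339 = -3051$)
$o^{2} = \left(-3051\right)^{2} = 9308601$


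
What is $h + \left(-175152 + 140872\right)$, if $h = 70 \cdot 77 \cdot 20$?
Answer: $73520$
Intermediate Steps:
$h = 107800$ ($h = 5390 \cdot 20 = 107800$)
$h + \left(-175152 + 140872\right) = 107800 + \left(-175152 + 140872\right) = 107800 - 34280 = 73520$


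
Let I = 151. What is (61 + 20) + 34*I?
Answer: 5215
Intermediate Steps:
(61 + 20) + 34*I = (61 + 20) + 34*151 = 81 + 5134 = 5215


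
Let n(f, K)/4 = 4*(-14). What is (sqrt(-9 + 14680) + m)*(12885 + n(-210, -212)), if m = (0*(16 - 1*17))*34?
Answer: 12661*sqrt(14671) ≈ 1.5336e+6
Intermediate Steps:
n(f, K) = -224 (n(f, K) = 4*(4*(-14)) = 4*(-56) = -224)
m = 0 (m = (0*(16 - 17))*34 = (0*(-1))*34 = 0*34 = 0)
(sqrt(-9 + 14680) + m)*(12885 + n(-210, -212)) = (sqrt(-9 + 14680) + 0)*(12885 - 224) = (sqrt(14671) + 0)*12661 = sqrt(14671)*12661 = 12661*sqrt(14671)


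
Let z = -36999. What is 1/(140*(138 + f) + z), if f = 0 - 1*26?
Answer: -1/21319 ≈ -4.6907e-5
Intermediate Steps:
f = -26 (f = 0 - 26 = -26)
1/(140*(138 + f) + z) = 1/(140*(138 - 26) - 36999) = 1/(140*112 - 36999) = 1/(15680 - 36999) = 1/(-21319) = -1/21319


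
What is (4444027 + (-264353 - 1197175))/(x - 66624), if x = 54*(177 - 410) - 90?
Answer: -2982499/79296 ≈ -37.612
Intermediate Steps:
x = -12672 (x = 54*(-233) - 90 = -12582 - 90 = -12672)
(4444027 + (-264353 - 1197175))/(x - 66624) = (4444027 + (-264353 - 1197175))/(-12672 - 66624) = (4444027 - 1461528)/(-79296) = 2982499*(-1/79296) = -2982499/79296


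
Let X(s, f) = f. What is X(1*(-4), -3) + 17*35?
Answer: 592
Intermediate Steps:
X(1*(-4), -3) + 17*35 = -3 + 17*35 = -3 + 595 = 592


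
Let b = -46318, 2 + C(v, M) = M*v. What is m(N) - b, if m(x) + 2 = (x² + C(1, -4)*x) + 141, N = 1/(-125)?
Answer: 725891376/15625 ≈ 46457.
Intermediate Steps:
C(v, M) = -2 + M*v
N = -1/125 ≈ -0.0080000
m(x) = 139 + x² - 6*x (m(x) = -2 + ((x² + (-2 - 4*1)*x) + 141) = -2 + ((x² + (-2 - 4)*x) + 141) = -2 + ((x² - 6*x) + 141) = -2 + (141 + x² - 6*x) = 139 + x² - 6*x)
m(N) - b = (139 + (-1/125)² - 6*(-1/125)) - 1*(-46318) = (139 + 1/15625 + 6/125) + 46318 = 2172626/15625 + 46318 = 725891376/15625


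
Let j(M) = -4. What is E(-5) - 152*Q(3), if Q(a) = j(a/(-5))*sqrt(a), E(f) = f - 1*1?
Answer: -6 + 608*sqrt(3) ≈ 1047.1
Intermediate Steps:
E(f) = -1 + f (E(f) = f - 1 = -1 + f)
Q(a) = -4*sqrt(a)
E(-5) - 152*Q(3) = (-1 - 5) - (-608)*sqrt(3) = -6 + 608*sqrt(3)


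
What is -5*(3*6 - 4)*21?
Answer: -1470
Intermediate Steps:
-5*(3*6 - 4)*21 = -5*(18 - 4)*21 = -5*14*21 = -70*21 = -1470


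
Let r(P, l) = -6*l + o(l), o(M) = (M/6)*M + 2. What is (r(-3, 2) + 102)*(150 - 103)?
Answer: 13066/3 ≈ 4355.3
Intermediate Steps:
o(M) = 2 + M**2/6 (o(M) = (M*(1/6))*M + 2 = (M/6)*M + 2 = M**2/6 + 2 = 2 + M**2/6)
r(P, l) = 2 - 6*l + l**2/6 (r(P, l) = -6*l + (2 + l**2/6) = 2 - 6*l + l**2/6)
(r(-3, 2) + 102)*(150 - 103) = ((2 - 6*2 + (1/6)*2**2) + 102)*(150 - 103) = ((2 - 12 + (1/6)*4) + 102)*47 = ((2 - 12 + 2/3) + 102)*47 = (-28/3 + 102)*47 = (278/3)*47 = 13066/3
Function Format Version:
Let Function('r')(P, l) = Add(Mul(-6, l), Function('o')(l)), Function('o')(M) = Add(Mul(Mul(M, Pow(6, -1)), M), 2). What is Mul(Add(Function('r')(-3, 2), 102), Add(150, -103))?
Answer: Rational(13066, 3) ≈ 4355.3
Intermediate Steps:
Function('o')(M) = Add(2, Mul(Rational(1, 6), Pow(M, 2))) (Function('o')(M) = Add(Mul(Mul(M, Rational(1, 6)), M), 2) = Add(Mul(Mul(Rational(1, 6), M), M), 2) = Add(Mul(Rational(1, 6), Pow(M, 2)), 2) = Add(2, Mul(Rational(1, 6), Pow(M, 2))))
Function('r')(P, l) = Add(2, Mul(-6, l), Mul(Rational(1, 6), Pow(l, 2))) (Function('r')(P, l) = Add(Mul(-6, l), Add(2, Mul(Rational(1, 6), Pow(l, 2)))) = Add(2, Mul(-6, l), Mul(Rational(1, 6), Pow(l, 2))))
Mul(Add(Function('r')(-3, 2), 102), Add(150, -103)) = Mul(Add(Add(2, Mul(-6, 2), Mul(Rational(1, 6), Pow(2, 2))), 102), Add(150, -103)) = Mul(Add(Add(2, -12, Mul(Rational(1, 6), 4)), 102), 47) = Mul(Add(Add(2, -12, Rational(2, 3)), 102), 47) = Mul(Add(Rational(-28, 3), 102), 47) = Mul(Rational(278, 3), 47) = Rational(13066, 3)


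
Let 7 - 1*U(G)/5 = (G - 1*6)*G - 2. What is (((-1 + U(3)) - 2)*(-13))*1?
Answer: -1131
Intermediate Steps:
U(G) = 45 - 5*G*(-6 + G) (U(G) = 35 - 5*((G - 1*6)*G - 2) = 35 - 5*((G - 6)*G - 2) = 35 - 5*((-6 + G)*G - 2) = 35 - 5*(G*(-6 + G) - 2) = 35 - 5*(-2 + G*(-6 + G)) = 35 + (10 - 5*G*(-6 + G)) = 45 - 5*G*(-6 + G))
(((-1 + U(3)) - 2)*(-13))*1 = (((-1 + (45 - 5*3² + 30*3)) - 2)*(-13))*1 = (((-1 + (45 - 5*9 + 90)) - 2)*(-13))*1 = (((-1 + (45 - 45 + 90)) - 2)*(-13))*1 = (((-1 + 90) - 2)*(-13))*1 = ((89 - 2)*(-13))*1 = (87*(-13))*1 = -1131*1 = -1131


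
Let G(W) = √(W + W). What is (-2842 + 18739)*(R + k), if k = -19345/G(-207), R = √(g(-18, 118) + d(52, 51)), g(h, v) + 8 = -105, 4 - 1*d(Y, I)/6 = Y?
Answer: I*(15897*√401 + 102509155*√46/46) ≈ 1.5432e+7*I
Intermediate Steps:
G(W) = √2*√W (G(W) = √(2*W) = √2*√W)
d(Y, I) = 24 - 6*Y
g(h, v) = -113 (g(h, v) = -8 - 105 = -113)
R = I*√401 (R = √(-113 + (24 - 6*52)) = √(-113 + (24 - 312)) = √(-113 - 288) = √(-401) = I*√401 ≈ 20.025*I)
k = 19345*I*√46/138 (k = -19345*(-I*√46/138) = -(-19345)*I*√46/138 = 19345*I*√46/138 ≈ 950.75*I)
(-2842 + 18739)*(R + k) = (-2842 + 18739)*(I*√401 + 19345*I*√46/138) = 15897*(I*√401 + 19345*I*√46/138) = 15897*I*√401 + 102509155*I*√46/46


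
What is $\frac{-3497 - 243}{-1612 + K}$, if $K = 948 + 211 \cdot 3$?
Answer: $\frac{3740}{31} \approx 120.65$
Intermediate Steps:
$K = 1581$ ($K = 948 + 633 = 1581$)
$\frac{-3497 - 243}{-1612 + K} = \frac{-3497 - 243}{-1612 + 1581} = - \frac{3740}{-31} = \left(-3740\right) \left(- \frac{1}{31}\right) = \frac{3740}{31}$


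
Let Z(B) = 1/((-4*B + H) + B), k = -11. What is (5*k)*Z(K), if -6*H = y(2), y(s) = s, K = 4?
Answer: 165/37 ≈ 4.4595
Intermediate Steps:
H = -⅓ (H = -⅙*2 = -⅓ ≈ -0.33333)
Z(B) = 1/(-⅓ - 3*B) (Z(B) = 1/((-4*B - ⅓) + B) = 1/((-⅓ - 4*B) + B) = 1/(-⅓ - 3*B))
(5*k)*Z(K) = (5*(-11))*(-3/(1 + 9*4)) = -(-165)/(1 + 36) = -(-165)/37 = -55*(-3/37) = 165/37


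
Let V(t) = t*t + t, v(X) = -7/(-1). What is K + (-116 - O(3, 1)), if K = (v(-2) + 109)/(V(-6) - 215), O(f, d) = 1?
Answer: -21761/185 ≈ -117.63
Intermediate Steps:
v(X) = 7 (v(X) = -7*(-1) = 7)
V(t) = t + t**2 (V(t) = t**2 + t = t + t**2)
K = -116/185 (K = (7 + 109)/(-6*(1 - 6) - 215) = 116/(-6*(-5) - 215) = 116/(30 - 215) = 116/(-185) = 116*(-1/185) = -116/185 ≈ -0.62703)
K + (-116 - O(3, 1)) = -116/185 + (-116 - 1*1) = -116/185 + (-116 - 1) = -116/185 - 117 = -21761/185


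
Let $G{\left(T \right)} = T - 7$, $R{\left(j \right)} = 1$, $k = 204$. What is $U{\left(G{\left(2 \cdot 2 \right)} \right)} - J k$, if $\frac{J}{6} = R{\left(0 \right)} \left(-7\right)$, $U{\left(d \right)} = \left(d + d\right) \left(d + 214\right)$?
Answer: $7302$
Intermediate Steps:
$G{\left(T \right)} = -7 + T$ ($G{\left(T \right)} = T - 7 = -7 + T$)
$U{\left(d \right)} = 2 d \left(214 + d\right)$
$J = -42$ ($J = 6 \cdot 1 \left(-7\right) = 6 \left(-7\right) = -42$)
$U{\left(G{\left(2 \cdot 2 \right)} \right)} - J k = 2 \left(-7 + 2 \cdot 2\right) \left(214 + \left(-7 + 2 \cdot 2\right)\right) - \left(-42\right) 204 = 2 \left(-7 + 4\right) \left(214 + \left(-7 + 4\right)\right) - -8568 = 2 \left(-3\right) \left(214 - 3\right) + 8568 = 2 \left(-3\right) 211 + 8568 = -1266 + 8568 = 7302$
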